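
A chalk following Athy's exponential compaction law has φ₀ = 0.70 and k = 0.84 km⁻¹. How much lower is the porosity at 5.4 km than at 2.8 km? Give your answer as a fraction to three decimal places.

φ(2.8) = 0.7·e^(−0.84×2.8) = 0.0666
φ(5.4) = 0.7·e^(−0.84×5.4) = 0.0075
Δφ = 0.0666 − 0.0075 = 0.0591

0.059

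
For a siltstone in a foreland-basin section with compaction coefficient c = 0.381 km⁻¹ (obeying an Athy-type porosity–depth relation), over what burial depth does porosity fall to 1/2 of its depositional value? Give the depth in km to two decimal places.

1.82 km

phi/phi₀ = 1/2 ⇒ exp(−c·z) = 1/2 ⇒ z = ln(2) / c
z = 0.6931 / 0.381 = 1.819 km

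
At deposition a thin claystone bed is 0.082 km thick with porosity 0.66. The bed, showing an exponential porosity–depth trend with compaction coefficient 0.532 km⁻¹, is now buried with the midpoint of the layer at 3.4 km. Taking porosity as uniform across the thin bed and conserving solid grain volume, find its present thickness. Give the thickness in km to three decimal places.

Porosity at 3.4 km: n = 0.66·exp(−0.532×3.4) = 0.1081
Solid-volume conservation: h(1−n) = h₀(1−n₀) ⇒ h = h₀·(1−n₀)/(1−n)
h = 0.082 × (1 − 0.66)/(1 − 0.1081) = 0.082 × 0.3812 = 0.0313 km

0.031 km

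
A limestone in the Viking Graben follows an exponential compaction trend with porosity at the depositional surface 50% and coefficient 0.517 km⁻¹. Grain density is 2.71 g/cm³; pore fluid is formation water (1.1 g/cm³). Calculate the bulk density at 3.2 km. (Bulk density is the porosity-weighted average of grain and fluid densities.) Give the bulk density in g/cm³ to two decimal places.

2.56 g/cm³

Porosity at depth: n = 0.5·exp(−0.517×3.2) = 0.5×0.1912 = 0.0956
Bulk density: ρ_b = (1−n)ρ_g + n·ρ_f = 0.9044×2.71 + 0.0956×1.1
       = 2.451 + 0.105 = 2.556 g/cm³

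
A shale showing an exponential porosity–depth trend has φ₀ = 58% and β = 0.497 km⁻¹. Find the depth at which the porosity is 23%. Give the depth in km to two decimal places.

Invert Athy's law: d = ln(φ₀/φ) / β
d = ln(0.58/0.23) / 0.497 = ln(2.522) / 0.497 = 0.9249 / 0.497 = 1.861 km

1.86 km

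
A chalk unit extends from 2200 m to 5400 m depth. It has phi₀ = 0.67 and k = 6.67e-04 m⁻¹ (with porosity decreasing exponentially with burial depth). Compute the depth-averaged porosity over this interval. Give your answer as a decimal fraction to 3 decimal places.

Working in km (1 km = 1000 m; k in km⁻¹ = k in m⁻¹ × 1000):
⟨phi⟩ = (1/(z₂−z₁)) ∫ phi₀ e^(−kz) dz = phi₀·(e^(−k·z₁) − e^(−k·z₂)) / (k·(z₂−z₁))
e^(−0.667×2.2) = 0.2305; e^(−0.667×5.4) = 0.0273
⟨phi⟩ = 0.67 × (0.2305 − 0.0273) / (0.667 × 3.2) = 0.67 × 0.0952 = 0.0638

0.064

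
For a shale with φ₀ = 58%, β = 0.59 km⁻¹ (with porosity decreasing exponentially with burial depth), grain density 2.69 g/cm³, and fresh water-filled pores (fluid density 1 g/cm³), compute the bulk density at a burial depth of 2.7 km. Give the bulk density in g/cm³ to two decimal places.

Porosity at depth: φ = 0.58·exp(−0.59×2.7) = 0.58×0.2033 = 0.1179
Bulk density: ρ_b = (1−φ)ρ_g + φ·ρ_f = 0.8821×2.69 + 0.1179×1
       = 2.373 + 0.118 = 2.491 g/cm³

2.49 g/cm³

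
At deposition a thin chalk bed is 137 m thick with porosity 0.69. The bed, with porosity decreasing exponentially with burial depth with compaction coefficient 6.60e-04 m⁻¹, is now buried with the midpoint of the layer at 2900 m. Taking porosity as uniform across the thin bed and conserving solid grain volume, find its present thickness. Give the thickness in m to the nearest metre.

Working in km (1 km = 1000 m; k in km⁻¹ = k in m⁻¹ × 1000):
Porosity at 2.9 km: phi = 0.69·exp(−0.66×2.9) = 0.1018
Solid-volume conservation: h(1−phi) = h₀(1−phi₀) ⇒ h = h₀·(1−phi₀)/(1−phi)
h = 0.137 × (1 − 0.69)/(1 − 0.1018) = 0.137 × 0.3451 = 0.0473 km

47 m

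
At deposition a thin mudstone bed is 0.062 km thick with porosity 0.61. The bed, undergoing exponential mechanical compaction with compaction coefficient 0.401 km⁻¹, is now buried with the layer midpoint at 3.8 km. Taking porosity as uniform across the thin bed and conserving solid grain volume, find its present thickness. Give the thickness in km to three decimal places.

Porosity at 3.8 km: phi = 0.61·exp(−0.401×3.8) = 0.1329
Solid-volume conservation: h(1−phi) = h₀(1−phi₀) ⇒ h = h₀·(1−phi₀)/(1−phi)
h = 0.062 × (1 − 0.61)/(1 − 0.1329) = 0.062 × 0.4498 = 0.0279 km

0.028 km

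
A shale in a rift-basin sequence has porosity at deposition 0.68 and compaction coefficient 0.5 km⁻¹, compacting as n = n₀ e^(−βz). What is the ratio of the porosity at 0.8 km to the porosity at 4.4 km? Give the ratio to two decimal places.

n(z₁)/n(z₂) = e^(−β·z₁)/e^(−β·z₂) = e^{β(z₂−z₁)}
= exp(0.5 × 3.6) = exp(1.8) = 6.0496

6.05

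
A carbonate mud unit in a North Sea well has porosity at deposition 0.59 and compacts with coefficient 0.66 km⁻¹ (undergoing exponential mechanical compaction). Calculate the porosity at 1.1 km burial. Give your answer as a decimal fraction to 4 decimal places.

0.2855

phi = phi₀·exp(−k·z) = 0.59 × exp(−0.66 × 1.1) = 0.59 × exp(−0.726)
  = 0.59 × 0.4838 = 0.2855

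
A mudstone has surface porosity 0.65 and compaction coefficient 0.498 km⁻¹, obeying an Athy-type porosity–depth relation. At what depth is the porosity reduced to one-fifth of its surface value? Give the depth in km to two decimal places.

3.23 km

phi/phi₀ = 1/5 ⇒ exp(−β·d) = 1/5 ⇒ d = ln(5) / β
d = 1.6094 / 0.498 = 3.232 km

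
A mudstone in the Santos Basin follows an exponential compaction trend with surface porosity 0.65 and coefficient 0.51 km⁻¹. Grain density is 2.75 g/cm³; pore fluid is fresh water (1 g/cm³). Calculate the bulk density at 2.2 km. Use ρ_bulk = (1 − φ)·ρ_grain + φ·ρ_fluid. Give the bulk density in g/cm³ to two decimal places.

2.38 g/cm³

Porosity at depth: n = 0.65·exp(−0.51×2.2) = 0.65×0.3256 = 0.2117
Bulk density: ρ_b = (1−n)ρ_g + n·ρ_f = 0.7883×2.75 + 0.2117×1
       = 2.168 + 0.212 = 2.380 g/cm³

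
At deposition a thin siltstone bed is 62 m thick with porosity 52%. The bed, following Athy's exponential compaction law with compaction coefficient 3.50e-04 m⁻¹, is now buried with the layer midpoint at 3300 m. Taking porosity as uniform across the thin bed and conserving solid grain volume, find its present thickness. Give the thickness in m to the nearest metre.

Working in km (1 km = 1000 m; c in km⁻¹ = c in m⁻¹ × 1000):
Porosity at 3.3 km: n = 0.52·exp(−0.35×3.3) = 0.1638
Solid-volume conservation: h(1−n) = h₀(1−n₀) ⇒ h = h₀·(1−n₀)/(1−n)
h = 0.062 × (1 − 0.52)/(1 − 0.1638) = 0.062 × 0.5740 = 0.0356 km

36 m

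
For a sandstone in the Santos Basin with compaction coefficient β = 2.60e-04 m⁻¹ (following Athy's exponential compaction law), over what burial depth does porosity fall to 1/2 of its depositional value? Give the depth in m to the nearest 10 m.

2670 m

Working in km (1 km = 1000 m; β in km⁻¹ = β in m⁻¹ × 1000):
φ/φ₀ = 1/2 ⇒ exp(−β·z) = 1/2 ⇒ z = ln(2) / β
z = 0.6931 / 0.26 = 2.666 km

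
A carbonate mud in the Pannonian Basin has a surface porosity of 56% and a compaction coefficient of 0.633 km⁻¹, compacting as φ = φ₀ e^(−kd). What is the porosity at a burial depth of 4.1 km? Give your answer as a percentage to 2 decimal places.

4.18%

φ = φ₀·exp(−k·d) = 0.56 × exp(−0.633 × 4.1) = 0.56 × exp(−2.595)
  = 0.56 × 0.0746 = 0.0418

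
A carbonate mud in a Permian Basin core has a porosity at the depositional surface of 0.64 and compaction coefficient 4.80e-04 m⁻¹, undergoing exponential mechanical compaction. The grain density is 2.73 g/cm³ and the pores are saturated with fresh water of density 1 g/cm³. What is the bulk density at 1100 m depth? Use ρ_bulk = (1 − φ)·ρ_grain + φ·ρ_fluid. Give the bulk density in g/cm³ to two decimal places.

2.08 g/cm³

Working in km (1 km = 1000 m; k in km⁻¹ = k in m⁻¹ × 1000):
Porosity at depth: φ = 0.64·exp(−0.48×1.1) = 0.64×0.5898 = 0.3775
Bulk density: ρ_b = (1−φ)ρ_g + φ·ρ_f = 0.6225×2.73 + 0.3775×1
       = 1.700 + 0.377 = 2.077 g/cm³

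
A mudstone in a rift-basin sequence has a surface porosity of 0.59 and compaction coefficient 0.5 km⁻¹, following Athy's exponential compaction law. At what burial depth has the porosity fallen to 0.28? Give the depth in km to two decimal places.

Invert Athy's law: z = ln(φ₀/φ) / c
z = ln(0.59/0.28) / 0.5 = ln(2.107) / 0.5 = 0.7453 / 0.5 = 1.491 km

1.49 km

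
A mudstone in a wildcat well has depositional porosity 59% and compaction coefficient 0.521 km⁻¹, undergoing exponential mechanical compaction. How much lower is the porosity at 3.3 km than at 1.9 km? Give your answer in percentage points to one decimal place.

n(1.9) = 0.59·e^(−0.521×1.9) = 0.2193
n(3.3) = 0.59·e^(−0.521×3.3) = 0.1057
Δn = 0.2193 − 0.1057 = 0.1135

11.4 percentage points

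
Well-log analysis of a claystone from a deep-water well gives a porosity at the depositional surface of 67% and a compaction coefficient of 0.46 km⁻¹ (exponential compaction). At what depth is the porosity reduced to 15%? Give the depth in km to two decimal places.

Invert Athy's law: z = ln(phi₀/phi) / k
z = ln(0.67/0.15) / 0.46 = ln(4.467) / 0.46 = 1.4966 / 0.46 = 3.254 km

3.25 km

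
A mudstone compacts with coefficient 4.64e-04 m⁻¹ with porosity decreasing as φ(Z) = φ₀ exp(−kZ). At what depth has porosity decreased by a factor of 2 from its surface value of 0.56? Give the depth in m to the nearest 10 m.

1490 m

Working in km (1 km = 1000 m; k in km⁻¹ = k in m⁻¹ × 1000):
φ/φ₀ = 1/2 ⇒ exp(−k·Z) = 1/2 ⇒ Z = ln(2) / k
Z = 0.6931 / 0.464 = 1.494 km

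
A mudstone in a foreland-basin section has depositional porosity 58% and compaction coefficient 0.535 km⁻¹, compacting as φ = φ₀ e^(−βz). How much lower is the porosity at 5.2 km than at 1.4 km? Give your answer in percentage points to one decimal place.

φ(1.4) = 0.58·e^(−0.535×1.4) = 0.2742
φ(5.2) = 0.58·e^(−0.535×5.2) = 0.0359
Δφ = 0.2742 − 0.0359 = 0.2383

23.8 percentage points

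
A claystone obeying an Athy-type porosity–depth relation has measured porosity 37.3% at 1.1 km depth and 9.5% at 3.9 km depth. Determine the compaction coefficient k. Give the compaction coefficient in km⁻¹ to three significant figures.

0.488 km⁻¹

Athy: phi(Z) = phi₀ e^(−kZ) ⇒ phi₁/phi₂ = e^{k(Z₂−Z₁)} ⇒ k = ln(phi₁/phi₂)/(Z₂−Z₁)
k = ln(0.373/0.095) / (3.9 − 1.1) = ln(3.926) / 2.8 = 1.3677 / 2.8 = 0.4885 km⁻¹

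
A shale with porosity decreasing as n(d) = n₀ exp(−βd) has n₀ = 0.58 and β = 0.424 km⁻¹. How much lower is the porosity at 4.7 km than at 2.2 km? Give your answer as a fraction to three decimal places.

0.149

n(2.2) = 0.58·e^(−0.424×2.2) = 0.2282
n(4.7) = 0.58·e^(−0.424×4.7) = 0.0791
Δn = 0.2282 − 0.0791 = 0.1491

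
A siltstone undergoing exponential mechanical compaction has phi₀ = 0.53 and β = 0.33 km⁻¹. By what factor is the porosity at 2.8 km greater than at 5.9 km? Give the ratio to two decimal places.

phi(d₁)/phi(d₂) = e^(−β·d₁)/e^(−β·d₂) = e^{β(d₂−d₁)}
= exp(0.33 × 3.1) = exp(1.023) = 2.7815

2.78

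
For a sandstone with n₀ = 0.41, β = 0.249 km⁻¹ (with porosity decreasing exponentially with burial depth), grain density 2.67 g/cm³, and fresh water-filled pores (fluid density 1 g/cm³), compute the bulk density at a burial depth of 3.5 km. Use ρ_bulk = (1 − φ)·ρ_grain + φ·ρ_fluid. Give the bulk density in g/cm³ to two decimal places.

Porosity at depth: n = 0.41·exp(−0.249×3.5) = 0.41×0.4183 = 0.1715
Bulk density: ρ_b = (1−n)ρ_g + n·ρ_f = 0.8285×2.67 + 0.1715×1
       = 2.212 + 0.172 = 2.384 g/cm³

2.38 g/cm³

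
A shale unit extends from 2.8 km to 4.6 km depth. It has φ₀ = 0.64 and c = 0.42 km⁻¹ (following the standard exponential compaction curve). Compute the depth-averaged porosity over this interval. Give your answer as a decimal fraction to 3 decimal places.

⟨φ⟩ = (1/(d₂−d₁)) ∫ φ₀ e^(−cd) dd = φ₀·(e^(−c·d₁) − e^(−c·d₂)) / (c·(d₂−d₁))
e^(−0.42×2.8) = 0.3085; e^(−0.42×4.6) = 0.1449
⟨φ⟩ = 0.64 × (0.3085 − 0.1449) / (0.42 × 1.8) = 0.64 × 0.2165 = 0.1385

0.139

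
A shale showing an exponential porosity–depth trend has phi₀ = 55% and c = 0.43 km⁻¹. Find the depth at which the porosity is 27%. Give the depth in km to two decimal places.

1.65 km

Invert Athy's law: Z = ln(phi₀/phi) / c
Z = ln(0.55/0.27) / 0.43 = ln(2.037) / 0.43 = 0.7115 / 0.43 = 1.655 km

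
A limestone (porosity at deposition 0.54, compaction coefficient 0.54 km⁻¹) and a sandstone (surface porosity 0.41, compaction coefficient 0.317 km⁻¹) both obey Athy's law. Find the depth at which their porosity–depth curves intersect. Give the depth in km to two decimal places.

Set phi₀ₐ e^(−cₐz) = phi₀ᵦ e^(−cᵦz) ⇒ ln(phi₀ₐ/phi₀ᵦ) = (cₐ − cᵦ)·z
z = ln(0.54/0.41) / (0.54 − 0.317) = 0.2754 / 0.223 = 1.235 km

1.24 km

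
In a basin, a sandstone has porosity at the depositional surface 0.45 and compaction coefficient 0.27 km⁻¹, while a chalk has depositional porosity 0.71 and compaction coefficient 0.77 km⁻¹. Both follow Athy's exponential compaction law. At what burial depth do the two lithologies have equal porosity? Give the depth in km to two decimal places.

Set φ₀ₐ e^(−βₐZ) = φ₀ᵦ e^(−βᵦZ) ⇒ ln(φ₀ₐ/φ₀ᵦ) = (βₐ − βᵦ)·Z
Z = ln(0.45/0.71) / (0.27 − 0.77) = -0.4560 / -0.5 = 0.912 km

0.91 km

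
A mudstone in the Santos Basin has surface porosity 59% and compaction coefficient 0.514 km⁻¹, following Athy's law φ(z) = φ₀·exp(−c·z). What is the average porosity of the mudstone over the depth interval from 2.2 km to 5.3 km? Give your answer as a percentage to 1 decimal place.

⟨φ⟩ = (1/(z₂−z₁)) ∫ φ₀ e^(−cz) dz = φ₀·(e^(−c·z₁) − e^(−c·z₂)) / (c·(z₂−z₁))
e^(−0.514×2.2) = 0.3228; e^(−0.514×5.3) = 0.0656
⟨φ⟩ = 0.59 × (0.3228 − 0.0656) / (0.514 × 3.1) = 0.59 × 0.1614 = 0.0952

9.5%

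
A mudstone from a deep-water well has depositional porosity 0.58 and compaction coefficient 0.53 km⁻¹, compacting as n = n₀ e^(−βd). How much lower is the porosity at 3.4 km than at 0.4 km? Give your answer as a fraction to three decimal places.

n(0.4) = 0.58·e^(−0.53×0.4) = 0.4692
n(3.4) = 0.58·e^(−0.53×3.4) = 0.0957
Δn = 0.4692 − 0.0957 = 0.3735

0.374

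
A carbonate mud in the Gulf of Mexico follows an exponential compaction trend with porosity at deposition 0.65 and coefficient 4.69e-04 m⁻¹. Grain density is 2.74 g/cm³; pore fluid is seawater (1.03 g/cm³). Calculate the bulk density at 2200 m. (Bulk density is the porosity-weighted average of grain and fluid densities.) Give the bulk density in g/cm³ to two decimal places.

2.34 g/cm³

Working in km (1 km = 1000 m; c in km⁻¹ = c in m⁻¹ × 1000):
Porosity at depth: phi = 0.65·exp(−0.469×2.2) = 0.65×0.3564 = 0.2316
Bulk density: ρ_b = (1−phi)ρ_g + phi·ρ_f = 0.7684×2.74 + 0.2316×1.03
       = 2.105 + 0.239 = 2.344 g/cm³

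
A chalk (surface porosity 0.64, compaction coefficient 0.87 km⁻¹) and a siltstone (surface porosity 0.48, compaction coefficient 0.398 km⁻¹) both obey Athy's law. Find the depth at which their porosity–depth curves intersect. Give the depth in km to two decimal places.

Set phi₀ₐ e^(−βₐZ) = phi₀ᵦ e^(−βᵦZ) ⇒ ln(phi₀ₐ/phi₀ᵦ) = (βₐ − βᵦ)·Z
Z = ln(0.64/0.48) / (0.87 − 0.398) = 0.2877 / 0.472 = 0.609 km

0.61 km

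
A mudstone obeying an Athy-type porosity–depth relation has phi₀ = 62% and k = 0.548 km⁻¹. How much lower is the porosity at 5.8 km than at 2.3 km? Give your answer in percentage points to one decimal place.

15.0 percentage points

phi(2.3) = 0.62·e^(−0.548×2.3) = 0.1758
phi(5.8) = 0.62·e^(−0.548×5.8) = 0.0258
Δphi = 0.1758 − 0.0258 = 0.1500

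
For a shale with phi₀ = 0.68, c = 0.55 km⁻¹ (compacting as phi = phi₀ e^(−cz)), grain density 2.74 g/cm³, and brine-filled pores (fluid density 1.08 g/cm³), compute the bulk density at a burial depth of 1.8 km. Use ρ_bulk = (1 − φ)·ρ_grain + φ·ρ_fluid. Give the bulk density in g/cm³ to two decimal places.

Porosity at depth: phi = 0.68·exp(−0.55×1.8) = 0.68×0.3716 = 0.2527
Bulk density: ρ_b = (1−phi)ρ_g + phi·ρ_f = 0.7473×2.74 + 0.2527×1.08
       = 2.048 + 0.273 = 2.321 g/cm³

2.32 g/cm³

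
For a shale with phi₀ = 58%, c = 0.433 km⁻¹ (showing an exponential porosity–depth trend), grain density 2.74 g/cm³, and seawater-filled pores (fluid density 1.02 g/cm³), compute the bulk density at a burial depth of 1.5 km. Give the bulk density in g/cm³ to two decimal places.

Porosity at depth: phi = 0.58·exp(−0.433×1.5) = 0.58×0.5223 = 0.3029
Bulk density: ρ_b = (1−phi)ρ_g + phi·ρ_f = 0.6971×2.74 + 0.3029×1.02
       = 1.910 + 0.309 = 2.219 g/cm³

2.22 g/cm³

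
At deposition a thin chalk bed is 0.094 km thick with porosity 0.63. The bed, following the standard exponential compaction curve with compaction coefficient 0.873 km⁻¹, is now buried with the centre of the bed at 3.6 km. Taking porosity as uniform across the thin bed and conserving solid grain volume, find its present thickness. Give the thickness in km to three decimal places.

0.036 km

Porosity at 3.6 km: φ = 0.63·exp(−0.873×3.6) = 0.0272
Solid-volume conservation: h(1−φ) = h₀(1−φ₀) ⇒ h = h₀·(1−φ₀)/(1−φ)
h = 0.094 × (1 − 0.63)/(1 − 0.0272) = 0.094 × 0.3803 = 0.0358 km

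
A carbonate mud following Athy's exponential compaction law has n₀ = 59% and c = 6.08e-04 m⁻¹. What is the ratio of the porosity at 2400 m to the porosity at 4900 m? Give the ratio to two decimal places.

4.57

Working in km (1 km = 1000 m; c in km⁻¹ = c in m⁻¹ × 1000):
n(Z₁)/n(Z₂) = e^(−c·Z₁)/e^(−c·Z₂) = e^{c(Z₂−Z₁)}
= exp(0.608 × 2.5) = exp(1.52) = 4.5722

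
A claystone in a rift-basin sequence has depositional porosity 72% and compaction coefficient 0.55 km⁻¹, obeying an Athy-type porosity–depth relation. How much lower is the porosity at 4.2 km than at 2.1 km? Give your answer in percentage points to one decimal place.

n(2.1) = 0.72·e^(−0.55×2.1) = 0.2268
n(4.2) = 0.72·e^(−0.55×4.2) = 0.0715
Δn = 0.2268 − 0.0715 = 0.1554

15.5 percentage points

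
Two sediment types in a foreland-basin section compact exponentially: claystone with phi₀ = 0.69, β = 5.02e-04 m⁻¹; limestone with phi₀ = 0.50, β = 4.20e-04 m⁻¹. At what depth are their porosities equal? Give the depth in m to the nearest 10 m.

3930 m

Working in km (1 km = 1000 m; β in km⁻¹ = β in m⁻¹ × 1000):
Set phi₀ₐ e^(−βₐd) = phi₀ᵦ e^(−βᵦd) ⇒ ln(phi₀ₐ/phi₀ᵦ) = (βₐ − βᵦ)·d
d = ln(0.69/0.5) / (0.502 − 0.42) = 0.3221 / 0.082 = 3.928 km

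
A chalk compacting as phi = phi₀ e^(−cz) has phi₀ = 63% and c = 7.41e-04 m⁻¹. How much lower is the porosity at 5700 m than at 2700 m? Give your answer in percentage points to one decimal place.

7.6 percentage points

Working in km (1 km = 1000 m; c in km⁻¹ = c in m⁻¹ × 1000):
phi(2.7) = 0.63·e^(−0.741×2.7) = 0.0852
phi(5.7) = 0.63·e^(−0.741×5.7) = 0.0092
Δphi = 0.0852 − 0.0092 = 0.0760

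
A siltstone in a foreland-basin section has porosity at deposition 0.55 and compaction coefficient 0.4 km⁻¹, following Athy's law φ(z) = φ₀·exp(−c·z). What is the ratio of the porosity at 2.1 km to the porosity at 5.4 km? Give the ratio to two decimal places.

φ(z₁)/φ(z₂) = e^(−c·z₁)/e^(−c·z₂) = e^{c(z₂−z₁)}
= exp(0.4 × 3.3) = exp(1.32) = 3.7434

3.74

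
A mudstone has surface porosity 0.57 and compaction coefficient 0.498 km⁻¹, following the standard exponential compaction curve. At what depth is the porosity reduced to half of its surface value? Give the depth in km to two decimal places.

phi/phi₀ = 1/2 ⇒ exp(−c·d) = 1/2 ⇒ d = ln(2) / c
d = 0.6931 / 0.498 = 1.392 km

1.39 km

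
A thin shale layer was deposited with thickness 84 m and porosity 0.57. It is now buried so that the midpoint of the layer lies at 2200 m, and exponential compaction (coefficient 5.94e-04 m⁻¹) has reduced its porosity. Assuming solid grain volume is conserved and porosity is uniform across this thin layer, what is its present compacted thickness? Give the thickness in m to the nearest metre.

Working in km (1 km = 1000 m; β in km⁻¹ = β in m⁻¹ × 1000):
Porosity at 2.2 km: φ = 0.57·exp(−0.594×2.2) = 0.1543
Solid-volume conservation: h(1−φ) = h₀(1−φ₀) ⇒ h = h₀·(1−φ₀)/(1−φ)
h = 0.084 × (1 − 0.57)/(1 − 0.1543) = 0.084 × 0.5084 = 0.0427 km

43 m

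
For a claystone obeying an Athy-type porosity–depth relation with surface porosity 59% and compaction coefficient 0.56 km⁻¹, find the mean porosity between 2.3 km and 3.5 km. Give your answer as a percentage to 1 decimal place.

⟨n⟩ = (1/(d₂−d₁)) ∫ n₀ e^(−cd) dd = n₀·(e^(−c·d₁) − e^(−c·d₂)) / (c·(d₂−d₁))
e^(−0.56×2.3) = 0.2758; e^(−0.56×3.5) = 0.1409
⟨n⟩ = 0.59 × (0.2758 − 0.1409) / (0.56 × 1.2) = 0.59 × 0.2008 = 0.1185

11.8%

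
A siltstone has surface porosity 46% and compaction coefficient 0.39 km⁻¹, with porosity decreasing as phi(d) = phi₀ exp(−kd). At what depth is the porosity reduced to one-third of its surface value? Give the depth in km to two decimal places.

phi/phi₀ = 1/3 ⇒ exp(−k·d) = 1/3 ⇒ d = ln(3) / k
d = 1.0986 / 0.39 = 2.817 km

2.82 km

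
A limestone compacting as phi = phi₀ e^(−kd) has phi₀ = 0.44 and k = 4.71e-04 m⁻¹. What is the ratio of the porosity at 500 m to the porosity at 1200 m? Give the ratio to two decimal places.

1.39

Working in km (1 km = 1000 m; k in km⁻¹ = k in m⁻¹ × 1000):
phi(d₁)/phi(d₂) = e^(−k·d₁)/e^(−k·d₂) = e^{k(d₂−d₁)}
= exp(0.471 × 0.7) = exp(0.3297) = 1.3906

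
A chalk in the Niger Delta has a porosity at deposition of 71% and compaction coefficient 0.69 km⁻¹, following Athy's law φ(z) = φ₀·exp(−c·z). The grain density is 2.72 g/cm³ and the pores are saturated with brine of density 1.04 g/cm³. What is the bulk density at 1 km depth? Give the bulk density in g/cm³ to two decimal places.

Porosity at depth: φ = 0.71·exp(−0.69×1) = 0.71×0.5016 = 0.3561
Bulk density: ρ_b = (1−φ)ρ_g + φ·ρ_f = 0.6439×2.72 + 0.3561×1.04
       = 1.751 + 0.370 = 2.122 g/cm³

2.12 g/cm³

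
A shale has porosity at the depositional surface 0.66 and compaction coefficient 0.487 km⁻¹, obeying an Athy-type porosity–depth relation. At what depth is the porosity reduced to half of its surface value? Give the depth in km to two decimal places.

φ/φ₀ = 1/2 ⇒ exp(−k·Z) = 1/2 ⇒ Z = ln(2) / k
Z = 0.6931 / 0.487 = 1.423 km

1.42 km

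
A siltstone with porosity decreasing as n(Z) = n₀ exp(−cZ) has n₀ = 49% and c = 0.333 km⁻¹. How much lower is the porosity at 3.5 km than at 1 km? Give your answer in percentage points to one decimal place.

n(1) = 0.49·e^(−0.333×1) = 0.3512
n(3.5) = 0.49·e^(−0.333×3.5) = 0.1528
Δn = 0.3512 − 0.1528 = 0.1985

19.8 percentage points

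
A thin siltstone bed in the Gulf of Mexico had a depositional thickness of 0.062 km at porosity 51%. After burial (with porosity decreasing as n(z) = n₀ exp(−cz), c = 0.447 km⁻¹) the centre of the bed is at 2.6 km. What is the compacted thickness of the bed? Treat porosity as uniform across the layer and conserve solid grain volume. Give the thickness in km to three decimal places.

0.036 km

Porosity at 2.6 km: n = 0.51·exp(−0.447×2.6) = 0.1595
Solid-volume conservation: h(1−n) = h₀(1−n₀) ⇒ h = h₀·(1−n₀)/(1−n)
h = 0.062 × (1 − 0.51)/(1 − 0.1595) = 0.062 × 0.5830 = 0.0361 km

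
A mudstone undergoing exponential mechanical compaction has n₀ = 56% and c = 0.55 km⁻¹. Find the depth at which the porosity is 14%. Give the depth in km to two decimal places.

Invert Athy's law: d = ln(n₀/n) / c
d = ln(0.56/0.14) / 0.55 = ln(4) / 0.55 = 1.3863 / 0.55 = 2.521 km

2.52 km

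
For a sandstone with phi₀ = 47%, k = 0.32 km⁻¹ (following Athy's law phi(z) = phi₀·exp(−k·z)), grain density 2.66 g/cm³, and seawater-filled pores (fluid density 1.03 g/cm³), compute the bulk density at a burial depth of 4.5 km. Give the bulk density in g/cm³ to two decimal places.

Porosity at depth: phi = 0.47·exp(−0.32×4.5) = 0.47×0.2369 = 0.1114
Bulk density: ρ_b = (1−phi)ρ_g + phi·ρ_f = 0.8886×2.66 + 0.1114×1.03
       = 2.364 + 0.115 = 2.478 g/cm³

2.48 g/cm³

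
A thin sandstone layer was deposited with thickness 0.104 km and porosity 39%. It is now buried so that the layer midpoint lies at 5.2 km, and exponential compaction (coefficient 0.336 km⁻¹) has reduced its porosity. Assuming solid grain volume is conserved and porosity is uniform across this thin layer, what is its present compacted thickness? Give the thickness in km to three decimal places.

0.068 km

Porosity at 5.2 km: n = 0.39·exp(−0.336×5.2) = 0.0680
Solid-volume conservation: h(1−n) = h₀(1−n₀) ⇒ h = h₀·(1−n₀)/(1−n)
h = 0.104 × (1 − 0.39)/(1 − 0.0680) = 0.104 × 0.6545 = 0.0681 km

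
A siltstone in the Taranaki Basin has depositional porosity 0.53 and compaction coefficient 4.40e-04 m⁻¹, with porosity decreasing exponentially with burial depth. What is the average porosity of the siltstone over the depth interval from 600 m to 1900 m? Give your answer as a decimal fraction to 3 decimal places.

0.310

Working in km (1 km = 1000 m; β in km⁻¹ = β in m⁻¹ × 1000):
⟨φ⟩ = (1/(z₂−z₁)) ∫ φ₀ e^(−βz) dz = φ₀·(e^(−β·z₁) − e^(−β·z₂)) / (β·(z₂−z₁))
e^(−0.44×0.6) = 0.7680; e^(−0.44×1.9) = 0.4334
⟨φ⟩ = 0.53 × (0.7680 − 0.4334) / (0.44 × 1.3) = 0.53 × 0.5848 = 0.3100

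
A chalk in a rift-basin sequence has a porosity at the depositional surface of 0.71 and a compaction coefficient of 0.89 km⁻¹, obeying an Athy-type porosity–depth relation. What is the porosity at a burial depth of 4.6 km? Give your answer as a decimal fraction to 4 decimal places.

phi = phi₀·exp(−β·d) = 0.71 × exp(−0.89 × 4.6) = 0.71 × exp(−4.094)
  = 0.71 × 0.0167 = 0.0118

0.0118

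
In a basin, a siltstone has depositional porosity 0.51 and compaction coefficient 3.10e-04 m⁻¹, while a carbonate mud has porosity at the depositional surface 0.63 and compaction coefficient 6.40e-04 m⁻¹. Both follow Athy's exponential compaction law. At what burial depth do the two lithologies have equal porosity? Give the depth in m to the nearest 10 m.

640 m

Working in km (1 km = 1000 m; β in km⁻¹ = β in m⁻¹ × 1000):
Set φ₀ₐ e^(−βₐZ) = φ₀ᵦ e^(−βᵦZ) ⇒ ln(φ₀ₐ/φ₀ᵦ) = (βₐ − βᵦ)·Z
Z = ln(0.51/0.63) / (0.31 − 0.64) = -0.2113 / -0.33 = 0.640 km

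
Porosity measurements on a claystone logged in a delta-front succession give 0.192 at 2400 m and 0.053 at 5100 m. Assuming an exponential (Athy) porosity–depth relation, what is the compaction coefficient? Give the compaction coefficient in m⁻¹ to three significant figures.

0.000477 m⁻¹

Working in km (1 km = 1000 m; c in km⁻¹ = c in m⁻¹ × 1000):
Athy: n(Z) = n₀ e^(−cZ) ⇒ n₁/n₂ = e^{c(Z₂−Z₁)} ⇒ c = ln(n₁/n₂)/(Z₂−Z₁)
c = ln(0.192/0.053) / (5.1 − 2.4) = ln(3.623) / 2.7 = 1.2872 / 2.7 = 0.4767 km⁻¹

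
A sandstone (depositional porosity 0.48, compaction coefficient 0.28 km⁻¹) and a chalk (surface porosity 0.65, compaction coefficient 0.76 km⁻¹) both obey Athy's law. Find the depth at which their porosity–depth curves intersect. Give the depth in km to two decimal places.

0.63 km

Set φ₀ₐ e^(−kₐZ) = φ₀ᵦ e^(−kᵦZ) ⇒ ln(φ₀ₐ/φ₀ᵦ) = (kₐ − kᵦ)·Z
Z = ln(0.48/0.65) / (0.28 − 0.76) = -0.3032 / -0.48 = 0.632 km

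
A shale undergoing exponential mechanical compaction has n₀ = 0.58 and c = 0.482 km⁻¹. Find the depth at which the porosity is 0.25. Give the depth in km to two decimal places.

1.75 km

Invert Athy's law: d = ln(n₀/n) / c
d = ln(0.58/0.25) / 0.482 = ln(2.32) / 0.482 = 0.8416 / 0.482 = 1.746 km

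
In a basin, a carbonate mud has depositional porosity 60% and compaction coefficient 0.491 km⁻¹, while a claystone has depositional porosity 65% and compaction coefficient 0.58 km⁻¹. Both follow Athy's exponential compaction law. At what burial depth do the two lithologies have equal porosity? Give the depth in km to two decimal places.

Set φ₀ₐ e^(−cₐd) = φ₀ᵦ e^(−cᵦd) ⇒ ln(φ₀ₐ/φ₀ᵦ) = (cₐ − cᵦ)·d
d = ln(0.6/0.65) / (0.491 − 0.58) = -0.0800 / -0.089 = 0.899 km

0.90 km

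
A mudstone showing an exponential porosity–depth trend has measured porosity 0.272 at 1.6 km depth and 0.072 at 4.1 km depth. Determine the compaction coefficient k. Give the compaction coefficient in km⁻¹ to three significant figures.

0.532 km⁻¹

Athy: phi(z) = phi₀ e^(−kz) ⇒ phi₁/phi₂ = e^{k(z₂−z₁)} ⇒ k = ln(phi₁/phi₂)/(z₂−z₁)
k = ln(0.272/0.072) / (4.1 − 1.6) = ln(3.778) / 2.5 = 1.3291 / 2.5 = 0.5317 km⁻¹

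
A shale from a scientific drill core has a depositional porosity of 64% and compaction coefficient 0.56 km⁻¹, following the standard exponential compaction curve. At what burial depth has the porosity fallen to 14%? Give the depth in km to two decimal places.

2.71 km

Invert Athy's law: z = ln(n₀/n) / β
z = ln(0.64/0.14) / 0.56 = ln(4.571) / 0.56 = 1.5198 / 0.56 = 2.714 km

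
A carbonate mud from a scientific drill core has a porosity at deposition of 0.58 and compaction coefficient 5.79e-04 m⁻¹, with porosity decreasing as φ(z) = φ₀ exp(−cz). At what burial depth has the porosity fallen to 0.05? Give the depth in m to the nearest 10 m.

Working in km (1 km = 1000 m; c in km⁻¹ = c in m⁻¹ × 1000):
Invert Athy's law: z = ln(φ₀/φ) / c
z = ln(0.58/0.05) / 0.579 = ln(11.6) / 0.579 = 2.4510 / 0.579 = 4.233 km

4230 m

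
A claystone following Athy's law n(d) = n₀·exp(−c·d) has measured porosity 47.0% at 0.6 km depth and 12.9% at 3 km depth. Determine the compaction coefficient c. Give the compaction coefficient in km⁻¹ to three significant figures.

0.539 km⁻¹

Athy: n(d) = n₀ e^(−cd) ⇒ n₁/n₂ = e^{c(d₂−d₁)} ⇒ c = ln(n₁/n₂)/(d₂−d₁)
c = ln(0.47/0.129) / (3 − 0.6) = ln(3.643) / 2.4 = 1.2929 / 2.4 = 0.5387 km⁻¹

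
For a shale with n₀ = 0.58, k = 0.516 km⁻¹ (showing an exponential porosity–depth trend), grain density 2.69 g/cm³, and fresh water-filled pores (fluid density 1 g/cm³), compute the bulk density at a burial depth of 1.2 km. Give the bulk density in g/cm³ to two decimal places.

Porosity at depth: n = 0.58·exp(−0.516×1.2) = 0.58×0.5384 = 0.3123
Bulk density: ρ_b = (1−n)ρ_g + n·ρ_f = 0.6877×2.69 + 0.3123×1
       = 1.850 + 0.312 = 2.162 g/cm³

2.16 g/cm³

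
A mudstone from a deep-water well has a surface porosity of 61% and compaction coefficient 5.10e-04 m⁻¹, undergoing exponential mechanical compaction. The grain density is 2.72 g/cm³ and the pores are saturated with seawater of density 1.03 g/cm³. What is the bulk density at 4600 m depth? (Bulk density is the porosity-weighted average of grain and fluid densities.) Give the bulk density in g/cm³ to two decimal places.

2.62 g/cm³

Working in km (1 km = 1000 m; β in km⁻¹ = β in m⁻¹ × 1000):
Porosity at depth: φ = 0.61·exp(−0.51×4.6) = 0.61×0.0958 = 0.0584
Bulk density: ρ_b = (1−φ)ρ_g + φ·ρ_f = 0.9416×2.72 + 0.0584×1.03
       = 2.561 + 0.060 = 2.621 g/cm³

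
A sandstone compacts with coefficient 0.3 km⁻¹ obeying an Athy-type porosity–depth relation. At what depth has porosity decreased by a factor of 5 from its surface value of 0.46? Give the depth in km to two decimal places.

5.36 km

phi/phi₀ = 1/5 ⇒ exp(−c·z) = 1/5 ⇒ z = ln(5) / c
z = 1.6094 / 0.3 = 5.365 km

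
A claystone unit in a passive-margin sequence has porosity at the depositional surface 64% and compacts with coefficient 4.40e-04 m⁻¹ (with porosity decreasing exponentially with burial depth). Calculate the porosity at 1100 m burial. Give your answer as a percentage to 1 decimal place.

Working in km (1 km = 1000 m; k in km⁻¹ = k in m⁻¹ × 1000):
phi = phi₀·exp(−k·Z) = 0.64 × exp(−0.44 × 1.1) = 0.64 × exp(−0.484)
  = 0.64 × 0.6163 = 0.3944

39.4%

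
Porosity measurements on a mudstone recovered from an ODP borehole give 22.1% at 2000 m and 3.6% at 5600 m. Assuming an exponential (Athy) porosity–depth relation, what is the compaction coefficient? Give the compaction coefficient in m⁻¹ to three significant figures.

0.000504 m⁻¹

Working in km (1 km = 1000 m; k in km⁻¹ = k in m⁻¹ × 1000):
Athy: n(Z) = n₀ e^(−kZ) ⇒ n₁/n₂ = e^{k(Z₂−Z₁)} ⇒ k = ln(n₁/n₂)/(Z₂−Z₁)
k = ln(0.221/0.036) / (5.6 − 2) = ln(6.139) / 3.6 = 1.8146 / 3.6 = 0.5041 km⁻¹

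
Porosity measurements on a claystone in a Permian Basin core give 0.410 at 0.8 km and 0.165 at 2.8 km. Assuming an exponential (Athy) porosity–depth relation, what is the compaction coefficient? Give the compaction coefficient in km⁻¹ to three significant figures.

0.455 km⁻¹

Athy: phi(z) = phi₀ e^(−βz) ⇒ phi₁/phi₂ = e^{β(z₂−z₁)} ⇒ β = ln(phi₁/phi₂)/(z₂−z₁)
β = ln(0.41/0.165) / (2.8 − 0.8) = ln(2.485) / 2 = 0.9102 / 2 = 0.4551 km⁻¹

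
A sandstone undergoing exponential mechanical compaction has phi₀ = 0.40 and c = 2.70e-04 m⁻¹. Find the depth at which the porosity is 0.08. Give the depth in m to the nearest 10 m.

Working in km (1 km = 1000 m; c in km⁻¹ = c in m⁻¹ × 1000):
Invert Athy's law: Z = ln(phi₀/phi) / c
Z = ln(0.4/0.08) / 0.27 = ln(5) / 0.27 = 1.6094 / 0.27 = 5.961 km

5960 m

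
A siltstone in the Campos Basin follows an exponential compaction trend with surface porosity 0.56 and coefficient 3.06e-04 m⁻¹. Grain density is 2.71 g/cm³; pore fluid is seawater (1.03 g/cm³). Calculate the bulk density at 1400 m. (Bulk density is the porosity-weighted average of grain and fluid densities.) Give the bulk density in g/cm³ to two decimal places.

Working in km (1 km = 1000 m; k in km⁻¹ = k in m⁻¹ × 1000):
Porosity at depth: n = 0.56·exp(−0.306×1.4) = 0.56×0.6516 = 0.3649
Bulk density: ρ_b = (1−n)ρ_g + n·ρ_f = 0.6351×2.71 + 0.3649×1.03
       = 1.721 + 0.376 = 2.097 g/cm³

2.10 g/cm³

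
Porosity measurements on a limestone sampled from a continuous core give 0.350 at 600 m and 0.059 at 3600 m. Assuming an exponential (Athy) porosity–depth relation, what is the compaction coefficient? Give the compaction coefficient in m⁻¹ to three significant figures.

0.000593 m⁻¹

Working in km (1 km = 1000 m; k in km⁻¹ = k in m⁻¹ × 1000):
Athy: φ(Z) = φ₀ e^(−kZ) ⇒ φ₁/φ₂ = e^{k(Z₂−Z₁)} ⇒ k = ln(φ₁/φ₂)/(Z₂−Z₁)
k = ln(0.35/0.059) / (3.6 − 0.6) = ln(5.932) / 3 = 1.7804 / 3 = 0.5935 km⁻¹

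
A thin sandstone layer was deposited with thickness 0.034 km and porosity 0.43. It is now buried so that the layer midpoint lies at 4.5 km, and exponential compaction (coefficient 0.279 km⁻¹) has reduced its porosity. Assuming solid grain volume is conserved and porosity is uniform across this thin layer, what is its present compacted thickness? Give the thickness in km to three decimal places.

Porosity at 4.5 km: phi = 0.43·exp(−0.279×4.5) = 0.1225
Solid-volume conservation: h(1−phi) = h₀(1−phi₀) ⇒ h = h₀·(1−phi₀)/(1−phi)
h = 0.034 × (1 − 0.43)/(1 − 0.1225) = 0.034 × 0.6496 = 0.0221 km

0.022 km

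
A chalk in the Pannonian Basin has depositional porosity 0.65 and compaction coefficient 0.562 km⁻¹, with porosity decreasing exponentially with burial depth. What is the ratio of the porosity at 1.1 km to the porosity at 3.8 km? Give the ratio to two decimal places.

phi(d₁)/phi(d₂) = e^(−c·d₁)/e^(−c·d₂) = e^{c(d₂−d₁)}
= exp(0.562 × 2.7) = exp(1.517) = 4.5604

4.56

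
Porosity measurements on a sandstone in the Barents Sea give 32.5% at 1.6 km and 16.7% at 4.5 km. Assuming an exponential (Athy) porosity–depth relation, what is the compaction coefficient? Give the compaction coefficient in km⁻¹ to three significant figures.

Athy: φ(d) = φ₀ e^(−cd) ⇒ φ₁/φ₂ = e^{c(d₂−d₁)} ⇒ c = ln(φ₁/φ₂)/(d₂−d₁)
c = ln(0.325/0.167) / (4.5 − 1.6) = ln(1.946) / 2.9 = 0.6658 / 2.9 = 0.2296 km⁻¹

0.230 km⁻¹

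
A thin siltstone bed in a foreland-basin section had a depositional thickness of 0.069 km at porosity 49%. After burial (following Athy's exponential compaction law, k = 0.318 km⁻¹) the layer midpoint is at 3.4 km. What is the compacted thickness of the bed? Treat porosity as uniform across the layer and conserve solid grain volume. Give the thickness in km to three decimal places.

0.042 km

Porosity at 3.4 km: φ = 0.49·exp(−0.318×3.4) = 0.1662
Solid-volume conservation: h(1−φ) = h₀(1−φ₀) ⇒ h = h₀·(1−φ₀)/(1−φ)
h = 0.069 × (1 − 0.49)/(1 − 0.1662) = 0.069 × 0.6117 = 0.0422 km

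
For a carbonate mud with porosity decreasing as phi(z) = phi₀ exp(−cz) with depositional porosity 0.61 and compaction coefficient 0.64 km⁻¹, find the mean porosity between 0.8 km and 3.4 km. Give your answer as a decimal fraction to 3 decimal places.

0.178

⟨phi⟩ = (1/(z₂−z₁)) ∫ phi₀ e^(−cz) dz = phi₀·(e^(−c·z₁) − e^(−c·z₂)) / (c·(z₂−z₁))
e^(−0.64×0.8) = 0.5993; e^(−0.64×3.4) = 0.1135
⟨phi⟩ = 0.61 × (0.5993 − 0.1135) / (0.64 × 2.6) = 0.61 × 0.2919 = 0.1781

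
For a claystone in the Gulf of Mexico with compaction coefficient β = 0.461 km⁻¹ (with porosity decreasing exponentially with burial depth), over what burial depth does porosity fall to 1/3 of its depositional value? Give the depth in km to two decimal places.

2.38 km

n/n₀ = 1/3 ⇒ exp(−β·Z) = 1/3 ⇒ Z = ln(3) / β
Z = 1.0986 / 0.461 = 2.383 km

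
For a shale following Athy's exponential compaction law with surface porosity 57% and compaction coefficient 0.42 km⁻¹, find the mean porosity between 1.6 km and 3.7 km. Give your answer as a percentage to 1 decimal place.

19.3%

⟨φ⟩ = (1/(Z₂−Z₁)) ∫ φ₀ e^(−cZ) dZ = φ₀·(e^(−c·Z₁) − e^(−c·Z₂)) / (c·(Z₂−Z₁))
e^(−0.42×1.6) = 0.5107; e^(−0.42×3.7) = 0.2114
⟨φ⟩ = 0.57 × (0.5107 − 0.2114) / (0.42 × 2.1) = 0.57 × 0.3393 = 0.1934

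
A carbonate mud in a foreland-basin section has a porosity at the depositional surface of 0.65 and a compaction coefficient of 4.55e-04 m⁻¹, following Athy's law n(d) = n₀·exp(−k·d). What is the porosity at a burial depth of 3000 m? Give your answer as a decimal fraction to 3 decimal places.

0.166

Working in km (1 km = 1000 m; k in km⁻¹ = k in m⁻¹ × 1000):
n = n₀·exp(−k·d) = 0.65 × exp(−0.455 × 3) = 0.65 × exp(−1.365)
  = 0.65 × 0.2554 = 0.1660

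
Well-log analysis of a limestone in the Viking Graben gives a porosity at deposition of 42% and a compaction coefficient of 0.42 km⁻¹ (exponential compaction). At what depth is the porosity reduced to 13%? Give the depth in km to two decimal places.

2.79 km

Invert Athy's law: Z = ln(phi₀/phi) / β
Z = ln(0.42/0.13) / 0.42 = ln(3.231) / 0.42 = 1.1727 / 0.42 = 2.792 km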